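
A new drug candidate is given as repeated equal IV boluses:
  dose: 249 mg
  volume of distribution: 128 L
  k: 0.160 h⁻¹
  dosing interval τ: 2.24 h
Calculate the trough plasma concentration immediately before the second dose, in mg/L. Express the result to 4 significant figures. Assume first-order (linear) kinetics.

1.359 mg/L

C₀ per dose = Dose / Vd = 249 / 128 = 1.945 mg/L
Fraction remaining after one interval: r = e^(−kτ) = e^(−0.1600 × 2.24) = 0.6988
Before dose 2, 1 dose has been given (aged 1τ).
C_trough = C₀ × r = 1.945 × 0.6988 = 1.359 mg/L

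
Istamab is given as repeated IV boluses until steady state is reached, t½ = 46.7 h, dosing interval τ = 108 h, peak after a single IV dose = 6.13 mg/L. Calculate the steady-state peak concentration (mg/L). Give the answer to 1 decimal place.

7.7 mg/L

k = ln2 / t½ = 0.693147 / 46.7 = 0.01484 h⁻¹
e^(−kτ) = e^(−0.01484 × 108) = 0.2013
Accumulation ratio R = 1 / (1 − e^(−kτ)) = 1 / (1 − 0.2013) = 1.252
Steady-state peak = C₀ × R = 6.13 × 1.252 = 7.675 mg/L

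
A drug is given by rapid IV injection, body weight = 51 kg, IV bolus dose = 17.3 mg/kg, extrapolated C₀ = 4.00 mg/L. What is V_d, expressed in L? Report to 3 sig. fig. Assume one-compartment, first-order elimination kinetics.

Dose = 17.3 × 51 = 882.3 mg
Vd = Dose / C₀ = 882.3 / 4.00 = 220.6 L

221 L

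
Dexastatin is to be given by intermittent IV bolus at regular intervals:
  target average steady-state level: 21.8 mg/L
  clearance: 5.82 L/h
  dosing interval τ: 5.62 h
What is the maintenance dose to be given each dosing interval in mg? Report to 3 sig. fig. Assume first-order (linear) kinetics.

At steady state, Dose/τ = Css × CL.
Dose = Css × CL × τ = 21.8 × 5.820 × 5.62 = 713.0 mg

713 mg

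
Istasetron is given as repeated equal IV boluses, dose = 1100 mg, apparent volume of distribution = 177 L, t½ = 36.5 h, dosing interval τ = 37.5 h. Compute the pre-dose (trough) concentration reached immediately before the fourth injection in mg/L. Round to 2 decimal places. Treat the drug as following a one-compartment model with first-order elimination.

5.28 mg/L

C₀ per dose = Dose / Vd = 1100 / 177 = 6.215 mg/L
k = ln2 / t½ = 0.693147 / 36.5 = 0.01899 h⁻¹
Fraction remaining after one interval: r = e^(−kτ) = e^(−0.01899 × 37.5) = 0.4906
Before dose 4, 3 doses have been given (aged 1τ, 2τ, 3τ).
C_trough = C₀ × (r + r² + … + r^3) = C₀ × r(1−r^3)/(1−r)
        = 6.215 × 0.4906 × (1 − 0.1181) / (1 − 0.4906) = 5.279 mg/L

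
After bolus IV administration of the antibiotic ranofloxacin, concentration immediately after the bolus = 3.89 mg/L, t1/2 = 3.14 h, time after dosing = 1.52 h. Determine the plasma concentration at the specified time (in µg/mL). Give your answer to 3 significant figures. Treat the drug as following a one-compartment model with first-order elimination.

2.78 µg/mL

k = ln2 / t½ = 0.693147 / 3.14 = 0.2207 h⁻¹
C = C₀ · e^(−k·t) = 3.890 × e^(−0.2207 × 1.52)
  = 3.890 × 0.7150 = 2.781 mg/L
(2.781 mg/L = 2.781 µg/mL)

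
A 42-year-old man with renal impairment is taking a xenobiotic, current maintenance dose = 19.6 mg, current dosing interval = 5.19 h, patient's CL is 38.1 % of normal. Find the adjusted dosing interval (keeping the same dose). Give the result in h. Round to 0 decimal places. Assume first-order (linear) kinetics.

To keep the same average steady-state level, dosing rate must scale with clearance.
CL ratio = 38.1 / 100 = 0.3810
New interval (same dose) = 5.19 / 0.3810 = 13.62 h

14 h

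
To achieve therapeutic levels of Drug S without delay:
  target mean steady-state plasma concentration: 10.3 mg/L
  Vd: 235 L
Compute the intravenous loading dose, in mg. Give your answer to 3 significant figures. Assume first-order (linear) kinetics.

LD = Css × Vd = 10.3 × 235 = 2421 mg

2420 mg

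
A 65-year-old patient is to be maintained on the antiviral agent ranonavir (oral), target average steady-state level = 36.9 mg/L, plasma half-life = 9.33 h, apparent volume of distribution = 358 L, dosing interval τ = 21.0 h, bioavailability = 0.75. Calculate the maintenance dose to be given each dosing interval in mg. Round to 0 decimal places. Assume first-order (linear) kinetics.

27480 mg

k = ln2 / t½ = 0.693147 / 9.33 = 0.07429 h⁻¹
CL = k × Vd = 0.07429 × 358 = 26.60 L/h
At steady state, F × (Dose/τ) = Css × CL.
Dose = Css × CL × τ / F = 36.9 × 26.60 × 21.0 / 0.75 = 27480 mg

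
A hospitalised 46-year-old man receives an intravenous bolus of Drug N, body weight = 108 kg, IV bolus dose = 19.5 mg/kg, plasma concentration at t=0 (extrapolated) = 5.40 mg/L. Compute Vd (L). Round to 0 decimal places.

Dose = 19.5 × 108 = 2106 mg
Vd = Dose / C₀ = 2106 / 5.40 = 390.0 L

390 L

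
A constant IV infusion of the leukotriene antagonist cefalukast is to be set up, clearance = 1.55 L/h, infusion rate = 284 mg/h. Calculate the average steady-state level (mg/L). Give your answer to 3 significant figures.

At steady state Css = R₀ / CL = 284 / 1.550 = 183.2 mg/L

183 mg/L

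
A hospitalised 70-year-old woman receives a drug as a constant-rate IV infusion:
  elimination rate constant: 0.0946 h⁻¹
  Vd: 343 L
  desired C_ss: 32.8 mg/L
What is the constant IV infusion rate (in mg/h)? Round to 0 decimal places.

1064 mg/h

CL = k × Vd = 0.09460 × 343 = 32.45 L/h
At steady state, infusion rate R₀ = Css × CL = 32.8 × 32.45 = 1064 mg/h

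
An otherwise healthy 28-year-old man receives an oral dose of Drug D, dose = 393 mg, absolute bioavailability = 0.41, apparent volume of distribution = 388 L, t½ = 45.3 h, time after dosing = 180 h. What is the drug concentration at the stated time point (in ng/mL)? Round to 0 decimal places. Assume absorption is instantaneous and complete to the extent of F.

Amount reaching circulation = F × Dose = 0.41 × 393.0 = 161.1 mg
C₀ = F·Dose / Vd = 161.1 / 388 = 0.4152 mg/L
k = ln2 / t½ = 0.693147 / 45.3 = 0.01530 h⁻¹
C = C₀ · e^(−k·t) = 0.4152 × e^(−0.01530 × 180)
  = 0.4152 × 0.06367 = 0.02644 mg/L
Convert: 0.02644 mg/L × 1000 = 26.44 ng/mL

26 ng/mL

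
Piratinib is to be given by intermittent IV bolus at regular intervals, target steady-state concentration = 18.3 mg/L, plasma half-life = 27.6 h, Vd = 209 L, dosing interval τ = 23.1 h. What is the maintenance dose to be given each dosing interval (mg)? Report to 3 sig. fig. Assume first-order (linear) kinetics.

k = ln2 / t½ = 0.693147 / 27.6 = 0.02511 h⁻¹
CL = k × Vd = 0.02511 × 209 = 5.248 L/h
At steady state, Dose/τ = Css × CL.
Dose = Css × CL × τ = 18.3 × 5.248 × 23.1 = 2218 mg

2220 mg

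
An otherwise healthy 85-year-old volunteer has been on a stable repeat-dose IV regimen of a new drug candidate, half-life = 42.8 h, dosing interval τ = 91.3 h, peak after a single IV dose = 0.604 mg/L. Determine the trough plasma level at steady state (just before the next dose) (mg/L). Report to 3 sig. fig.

k = ln2 / t½ = 0.693147 / 42.8 = 0.01620 h⁻¹
e^(−kτ) = e^(−0.01620 × 91.3) = 0.2279
Accumulation ratio R = 1 / (1 − e^(−kτ)) = 1 / (1 − 0.2279) = 1.295
Steady-state trough = C₀ × R × e^(−kτ) = 0.604 × 1.295 × 0.2279 = 0.1783 mg/L

0.178 mg/L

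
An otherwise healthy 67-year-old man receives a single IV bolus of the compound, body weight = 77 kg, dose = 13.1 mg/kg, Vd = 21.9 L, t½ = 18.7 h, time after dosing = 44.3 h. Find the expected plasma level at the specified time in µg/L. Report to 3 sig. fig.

Total dose = 13.1 × 77 = 1009 mg
C₀ = Dose / Vd = 1009 / 21.9 = 46.07 mg/L
k = ln2 / t½ = 0.693147 / 18.7 = 0.03707 h⁻¹
C = C₀ · e^(−k·t) = 46.07 × e^(−0.03707 × 44.3)
  = 46.07 × 0.1936 = 8.919 mg/L
Convert: 8.919 mg/L × 1000 = 8919 µg/L

8920 µg/L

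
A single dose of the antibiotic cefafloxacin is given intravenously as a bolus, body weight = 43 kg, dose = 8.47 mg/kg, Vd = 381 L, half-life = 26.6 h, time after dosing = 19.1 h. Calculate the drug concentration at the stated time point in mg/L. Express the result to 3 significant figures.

0.581 mg/L

Total dose = 8.47 × 43 = 364.2 mg
C₀ = Dose / Vd = 364.2 / 381 = 0.9559 mg/L
k = ln2 / t½ = 0.693147 / 26.6 = 0.02606 h⁻¹
C = C₀ · e^(−k·t) = 0.9559 × e^(−0.02606 × 19.1)
  = 0.9559 × 0.6079 = 0.5811 mg/L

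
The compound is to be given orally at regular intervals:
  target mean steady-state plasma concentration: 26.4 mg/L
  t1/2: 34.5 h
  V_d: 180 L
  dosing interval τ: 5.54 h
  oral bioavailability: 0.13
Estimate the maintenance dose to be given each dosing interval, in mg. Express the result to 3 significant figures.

k = ln2 / t½ = 0.693147 / 34.5 = 0.02009 h⁻¹
CL = k × Vd = 0.02009 × 180 = 3.616 L/h
At steady state, F × (Dose/τ) = Css × CL.
Dose = Css × CL × τ / F = 26.4 × 3.616 × 5.54 / 0.13 = 4068 mg

4070 mg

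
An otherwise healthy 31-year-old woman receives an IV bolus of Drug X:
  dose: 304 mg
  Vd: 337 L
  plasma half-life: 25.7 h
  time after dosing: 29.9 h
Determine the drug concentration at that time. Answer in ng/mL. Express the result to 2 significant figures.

400 ng/mL

C₀ = Dose / Vd = 304.0 / 337 = 0.9021 mg/L
k = ln2 / t½ = 0.693147 / 25.7 = 0.02697 h⁻¹
C = C₀ · e^(−k·t) = 0.9021 × e^(−0.02697 × 29.9)
  = 0.9021 × 0.4465 = 0.4028 mg/L
Convert: 0.4028 mg/L × 1000 = 402.8 ng/mL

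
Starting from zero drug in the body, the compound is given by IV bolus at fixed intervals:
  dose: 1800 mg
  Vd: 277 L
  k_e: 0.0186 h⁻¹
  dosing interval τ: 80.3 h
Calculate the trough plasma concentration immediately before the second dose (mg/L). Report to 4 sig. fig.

C₀ per dose = Dose / Vd = 1800 / 277 = 6.498 mg/L
Fraction remaining after one interval: r = e^(−kτ) = e^(−0.01860 × 80.3) = 0.2246
Before dose 2, 1 dose has been given (aged 1τ).
C_trough = C₀ × r = 6.498 × 0.2246 = 1.459 mg/L

1.459 mg/L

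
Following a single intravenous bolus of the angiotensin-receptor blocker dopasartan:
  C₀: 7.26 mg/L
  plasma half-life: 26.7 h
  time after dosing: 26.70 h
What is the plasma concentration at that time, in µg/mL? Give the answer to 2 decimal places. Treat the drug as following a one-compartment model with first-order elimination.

3.63 µg/mL

k = ln2 / t½ = 0.693147 / 26.7 = 0.02596 h⁻¹
t / t½ = 26.70 / 26.7 = 1 half-lives
C = C₀ × (1/2)^1 = 7.260 × 0.5000 = 3.630 mg/L
(3.630 mg/L = 3.630 µg/mL)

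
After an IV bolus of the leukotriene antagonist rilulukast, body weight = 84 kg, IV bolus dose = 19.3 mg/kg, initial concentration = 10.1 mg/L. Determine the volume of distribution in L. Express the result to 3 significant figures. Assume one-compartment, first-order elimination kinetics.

161 L

Dose = 19.3 × 84 = 1621 mg
Vd = Dose / C₀ = 1621 / 10.1 = 160.5 L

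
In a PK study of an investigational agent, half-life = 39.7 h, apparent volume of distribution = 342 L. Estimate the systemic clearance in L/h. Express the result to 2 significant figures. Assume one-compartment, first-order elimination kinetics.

6.0 L/h

k = ln2 / t½ = 0.693147 / 39.7 = 0.01746 h⁻¹
CL = k × Vd = 0.01746 × 342 = 5.971 L/h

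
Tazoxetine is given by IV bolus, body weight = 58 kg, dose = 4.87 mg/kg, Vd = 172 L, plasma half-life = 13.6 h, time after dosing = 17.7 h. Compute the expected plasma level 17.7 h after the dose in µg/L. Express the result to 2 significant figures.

670 µg/L

Total dose = 4.87 × 58 = 282.5 mg
C₀ = Dose / Vd = 282.5 / 172 = 1.642 mg/L
k = ln2 / t½ = 0.693147 / 13.6 = 0.05097 h⁻¹
C = C₀ · e^(−k·t) = 1.642 × e^(−0.05097 × 17.7)
  = 1.642 × 0.4057 = 0.6662 mg/L
Convert: 0.6662 mg/L × 1000 = 666.2 µg/L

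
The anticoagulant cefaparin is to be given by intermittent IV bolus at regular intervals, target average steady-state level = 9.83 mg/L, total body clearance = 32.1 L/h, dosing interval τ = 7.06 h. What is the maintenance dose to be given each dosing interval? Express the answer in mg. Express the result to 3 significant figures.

2230 mg

At steady state, Dose/τ = Css × CL.
Dose = Css × CL × τ = 9.83 × 32.10 × 7.06 = 2228 mg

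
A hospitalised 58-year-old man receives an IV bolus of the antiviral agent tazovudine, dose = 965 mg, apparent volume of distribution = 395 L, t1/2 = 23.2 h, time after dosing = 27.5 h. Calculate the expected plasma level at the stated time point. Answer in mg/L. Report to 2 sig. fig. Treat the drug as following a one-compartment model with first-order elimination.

1.1 mg/L

C₀ = Dose / Vd = 965.0 / 395 = 2.443 mg/L
k = ln2 / t½ = 0.693147 / 23.2 = 0.02988 h⁻¹
C = C₀ · e^(−k·t) = 2.443 × e^(−0.02988 × 27.5)
  = 2.443 × 0.4397 = 1.074 mg/L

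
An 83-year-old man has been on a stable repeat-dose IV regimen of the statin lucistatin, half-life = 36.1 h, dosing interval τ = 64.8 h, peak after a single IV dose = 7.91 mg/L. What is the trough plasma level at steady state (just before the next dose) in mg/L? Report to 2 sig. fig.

3.2 mg/L

k = ln2 / t½ = 0.693147 / 36.1 = 0.01920 h⁻¹
e^(−kτ) = e^(−0.01920 × 64.8) = 0.2882
Accumulation ratio R = 1 / (1 − e^(−kτ)) = 1 / (1 − 0.2882) = 1.405
Steady-state trough = C₀ × R × e^(−kτ) = 7.91 × 1.405 × 0.2882 = 3.203 mg/L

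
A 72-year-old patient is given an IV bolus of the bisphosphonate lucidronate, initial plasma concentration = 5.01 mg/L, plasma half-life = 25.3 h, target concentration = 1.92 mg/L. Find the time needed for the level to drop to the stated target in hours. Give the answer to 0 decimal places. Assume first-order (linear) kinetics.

k = ln2 / t½ = 0.693147 / 25.3 = 0.02740 h⁻¹
t = ln(C₀ / C) / k = ln(5.010 / 1.92) / 0.02740
  = ln(2.609) / 0.02740 = 0.9590 / 0.02740 = 35.00 h

35 h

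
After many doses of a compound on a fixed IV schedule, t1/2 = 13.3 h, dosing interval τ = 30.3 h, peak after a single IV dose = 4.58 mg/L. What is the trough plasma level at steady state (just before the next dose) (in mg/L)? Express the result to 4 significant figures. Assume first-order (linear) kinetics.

k = ln2 / t½ = 0.693147 / 13.3 = 0.05212 h⁻¹
e^(−kτ) = e^(−0.05212 × 30.3) = 0.2061
Accumulation ratio R = 1 / (1 − e^(−kτ)) = 1 / (1 − 0.2061) = 1.260
Steady-state trough = C₀ × R × e^(−kτ) = 4.58 × 1.260 × 0.2061 = 1.189 mg/L

1.189 mg/L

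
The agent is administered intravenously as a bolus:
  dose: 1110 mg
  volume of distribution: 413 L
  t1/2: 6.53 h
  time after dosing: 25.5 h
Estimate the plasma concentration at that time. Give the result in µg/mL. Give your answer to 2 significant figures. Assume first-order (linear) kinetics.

0.18 µg/mL

C₀ = Dose / Vd = 1110 / 413 = 2.688 mg/L
k = ln2 / t½ = 0.693147 / 6.53 = 0.1061 h⁻¹
C = C₀ · e^(−k·t) = 2.688 × e^(−0.1061 × 25.5)
  = 2.688 × 0.06683 = 0.1796 mg/L
(0.1796 mg/L = 0.1796 µg/mL)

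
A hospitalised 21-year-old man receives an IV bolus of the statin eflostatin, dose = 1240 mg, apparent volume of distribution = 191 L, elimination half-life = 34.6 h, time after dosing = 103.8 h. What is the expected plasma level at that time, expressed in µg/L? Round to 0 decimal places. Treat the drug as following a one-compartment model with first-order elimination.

812 µg/L

C₀ = Dose / Vd = 1240 / 191 = 6.492 mg/L
k = ln2 / t½ = 0.693147 / 34.6 = 0.02003 h⁻¹
t / t½ = 103.8 / 34.6 = 3 half-lives
C = C₀ × (1/2)^3 = 6.492 × 0.1250 = 0.8115 mg/L
Convert: 0.8115 mg/L × 1000 = 811.5 µg/L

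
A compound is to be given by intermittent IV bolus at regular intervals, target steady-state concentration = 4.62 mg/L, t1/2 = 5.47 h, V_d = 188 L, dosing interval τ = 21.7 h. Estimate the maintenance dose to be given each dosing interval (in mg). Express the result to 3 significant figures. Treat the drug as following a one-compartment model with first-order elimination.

k = ln2 / t½ = 0.693147 / 5.47 = 0.1267 h⁻¹
CL = k × Vd = 0.1267 × 188 = 23.82 L/h
At steady state, Dose/τ = Css × CL.
Dose = Css × CL × τ = 4.62 × 23.82 × 21.7 = 2388 mg

2390 mg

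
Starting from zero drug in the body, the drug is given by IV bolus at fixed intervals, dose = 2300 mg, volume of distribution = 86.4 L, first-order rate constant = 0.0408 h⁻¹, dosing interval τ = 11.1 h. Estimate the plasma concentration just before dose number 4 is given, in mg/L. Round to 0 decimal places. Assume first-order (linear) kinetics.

35 mg/L

C₀ per dose = Dose / Vd = 2300 / 86.4 = 26.62 mg/L
Fraction remaining after one interval: r = e^(−kτ) = e^(−0.04080 × 11.1) = 0.6358
Before dose 4, 3 doses have been given (aged 1τ, 2τ, 3τ).
C_trough = C₀ × (r + r² + … + r^3) = C₀ × r(1−r^3)/(1−r)
        = 26.62 × 0.6358 × (1 − 0.2570) / (1 − 0.6358) = 34.53 mg/L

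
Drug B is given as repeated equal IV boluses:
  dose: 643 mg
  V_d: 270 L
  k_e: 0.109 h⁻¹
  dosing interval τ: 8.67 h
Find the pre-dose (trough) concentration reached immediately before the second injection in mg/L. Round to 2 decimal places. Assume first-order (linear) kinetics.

C₀ per dose = Dose / Vd = 643 / 270 = 2.381 mg/L
Fraction remaining after one interval: r = e^(−kτ) = e^(−0.1090 × 8.67) = 0.3887
Before dose 2, 1 dose has been given (aged 1τ).
C_trough = C₀ × r = 2.381 × 0.3887 = 0.9255 mg/L

0.93 mg/L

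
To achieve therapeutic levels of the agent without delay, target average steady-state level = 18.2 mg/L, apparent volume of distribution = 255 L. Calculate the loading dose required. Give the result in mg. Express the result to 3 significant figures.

4640 mg

LD = Css × Vd = 18.2 × 255 = 4641 mg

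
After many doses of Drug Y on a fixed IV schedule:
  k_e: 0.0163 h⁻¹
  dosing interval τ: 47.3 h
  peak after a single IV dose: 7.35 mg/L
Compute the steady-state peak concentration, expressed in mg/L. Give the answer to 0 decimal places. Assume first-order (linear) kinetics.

14 mg/L

e^(−kτ) = e^(−0.01630 × 47.3) = 0.4626
Accumulation ratio R = 1 / (1 − e^(−kτ)) = 1 / (1 − 0.4626) = 1.861
Steady-state peak = C₀ × R = 7.35 × 1.861 = 13.68 mg/L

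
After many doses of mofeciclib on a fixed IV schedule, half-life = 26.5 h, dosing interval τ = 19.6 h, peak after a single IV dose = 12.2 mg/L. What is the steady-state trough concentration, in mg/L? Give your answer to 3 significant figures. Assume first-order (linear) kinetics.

18.2 mg/L

k = ln2 / t½ = 0.693147 / 26.5 = 0.02616 h⁻¹
e^(−kτ) = e^(−0.02616 × 19.6) = 0.5989
Accumulation ratio R = 1 / (1 − e^(−kτ)) = 1 / (1 − 0.5989) = 2.493
Steady-state trough = C₀ × R × e^(−kτ) = 12.2 × 2.493 × 0.5989 = 18.22 mg/L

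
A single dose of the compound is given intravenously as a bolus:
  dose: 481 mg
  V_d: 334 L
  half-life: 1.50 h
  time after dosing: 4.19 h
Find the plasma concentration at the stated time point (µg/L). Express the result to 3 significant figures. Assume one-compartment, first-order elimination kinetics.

C₀ = Dose / Vd = 481.0 / 334 = 1.440 mg/L
k = ln2 / t½ = 0.693147 / 1.50 = 0.4621 h⁻¹
C = C₀ · e^(−k·t) = 1.440 × e^(−0.4621 × 4.19)
  = 1.440 × 0.1443 = 0.2078 mg/L
Convert: 0.2078 mg/L × 1000 = 207.8 µg/L

208 µg/L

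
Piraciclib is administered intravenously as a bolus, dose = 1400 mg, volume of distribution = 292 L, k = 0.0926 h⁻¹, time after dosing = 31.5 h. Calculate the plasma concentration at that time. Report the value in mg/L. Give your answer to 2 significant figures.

0.26 mg/L

C₀ = Dose / Vd = 1400 / 292 = 4.795 mg/L
C = C₀ · e^(−k·t) = 4.795 × e^(−0.09260 × 31.5)
  = 4.795 × 0.05410 = 0.2594 mg/L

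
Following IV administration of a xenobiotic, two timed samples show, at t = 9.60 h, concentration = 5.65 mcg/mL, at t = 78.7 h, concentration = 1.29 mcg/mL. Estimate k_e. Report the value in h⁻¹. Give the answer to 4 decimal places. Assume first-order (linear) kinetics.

0.0214 h⁻¹

k = ln(C₁/C₂) / (t₂ − t₁) = ln(5.65/1.29) / (78.7 − 9.60)
  = 1.477 / 69.10 = 0.02137 h⁻¹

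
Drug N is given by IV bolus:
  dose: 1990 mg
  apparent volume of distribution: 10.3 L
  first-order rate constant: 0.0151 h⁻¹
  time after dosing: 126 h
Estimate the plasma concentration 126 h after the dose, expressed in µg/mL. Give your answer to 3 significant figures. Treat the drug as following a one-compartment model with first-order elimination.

28.8 µg/mL

C₀ = Dose / Vd = 1990 / 10.3 = 193.2 mg/L
C = C₀ · e^(−k·t) = 193.2 × e^(−0.01510 × 126)
  = 193.2 × 0.1492 = 28.83 mg/L
(28.83 mg/L = 28.83 µg/mL)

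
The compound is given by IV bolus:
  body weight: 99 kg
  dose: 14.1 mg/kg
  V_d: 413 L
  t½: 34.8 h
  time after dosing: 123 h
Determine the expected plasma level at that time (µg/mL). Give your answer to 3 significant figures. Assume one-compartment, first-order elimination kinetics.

0.292 µg/mL

Total dose = 14.1 × 99 = 1396 mg
C₀ = Dose / Vd = 1396 / 413 = 3.380 mg/L
k = ln2 / t½ = 0.693147 / 34.8 = 0.01992 h⁻¹
C = C₀ · e^(−k·t) = 3.380 × e^(−0.01992 × 123)
  = 3.380 × 0.08628 = 0.2916 mg/L
(0.2916 mg/L = 0.2916 µg/mL)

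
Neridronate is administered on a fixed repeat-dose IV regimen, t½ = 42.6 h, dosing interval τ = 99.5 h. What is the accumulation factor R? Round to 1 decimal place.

k = ln2 / t½ = 0.693147 / 42.6 = 0.01627 h⁻¹
e^(−kτ) = e^(−0.01627 × 99.5) = 0.1981
Accumulation ratio R = 1 / (1 − e^(−kτ)) = 1 / (1 − 0.1981) = 1.247

1.2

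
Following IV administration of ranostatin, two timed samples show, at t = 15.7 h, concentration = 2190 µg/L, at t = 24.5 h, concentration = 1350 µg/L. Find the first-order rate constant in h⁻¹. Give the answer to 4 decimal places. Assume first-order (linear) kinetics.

0.0550 h⁻¹

k = ln(C₁/C₂) / (t₂ − t₁) = ln(2190/1350) / (24.5 − 15.7)
  = 0.4838 / 8.800 = 0.05498 h⁻¹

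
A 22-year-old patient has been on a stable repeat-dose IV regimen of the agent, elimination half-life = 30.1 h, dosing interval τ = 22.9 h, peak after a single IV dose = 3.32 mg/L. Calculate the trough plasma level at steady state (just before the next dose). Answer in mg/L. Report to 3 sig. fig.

4.78 mg/L

k = ln2 / t½ = 0.693147 / 30.1 = 0.02303 h⁻¹
e^(−kτ) = e^(−0.02303 × 22.9) = 0.5901
Accumulation ratio R = 1 / (1 − e^(−kτ)) = 1 / (1 − 0.5901) = 2.440
Steady-state trough = C₀ × R × e^(−kτ) = 3.32 × 2.440 × 0.5901 = 4.780 mg/L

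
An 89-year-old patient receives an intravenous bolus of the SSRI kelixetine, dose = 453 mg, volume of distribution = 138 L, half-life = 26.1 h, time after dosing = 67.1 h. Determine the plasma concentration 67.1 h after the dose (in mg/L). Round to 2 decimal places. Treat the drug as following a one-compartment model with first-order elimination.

0.55 mg/L

C₀ = Dose / Vd = 453.0 / 138 = 3.283 mg/L
k = ln2 / t½ = 0.693147 / 26.1 = 0.02656 h⁻¹
C = C₀ · e^(−k·t) = 3.283 × e^(−0.02656 × 67.1)
  = 3.283 × 0.1683 = 0.5525 mg/L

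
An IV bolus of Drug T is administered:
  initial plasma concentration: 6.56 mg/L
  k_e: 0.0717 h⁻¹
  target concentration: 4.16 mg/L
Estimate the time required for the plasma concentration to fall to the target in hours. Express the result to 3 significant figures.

6.35 h

t = ln(C₀ / C) / k = ln(6.560 / 4.16) / 0.07170
  = ln(1.577) / 0.07170 = 0.4555 / 0.07170 = 6.353 h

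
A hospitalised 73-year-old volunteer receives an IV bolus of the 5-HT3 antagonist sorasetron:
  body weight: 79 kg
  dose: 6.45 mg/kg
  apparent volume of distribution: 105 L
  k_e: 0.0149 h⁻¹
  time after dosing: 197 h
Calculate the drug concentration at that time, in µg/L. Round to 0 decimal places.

Total dose = 6.45 × 79 = 509.6 mg
C₀ = Dose / Vd = 509.6 / 105 = 4.853 mg/L
C = C₀ · e^(−k·t) = 4.853 × e^(−0.01490 × 197)
  = 4.853 × 0.05311 = 0.2577 mg/L
Convert: 0.2577 mg/L × 1000 = 257.7 µg/L

258 µg/L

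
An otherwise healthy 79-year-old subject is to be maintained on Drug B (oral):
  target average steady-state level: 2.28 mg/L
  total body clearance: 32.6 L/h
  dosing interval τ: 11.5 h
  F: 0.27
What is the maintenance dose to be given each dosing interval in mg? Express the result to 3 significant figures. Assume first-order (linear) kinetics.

3170 mg

At steady state, F × (Dose/τ) = Css × CL.
Dose = Css × CL × τ / F = 2.28 × 32.60 × 11.5 / 0.27 = 3166 mg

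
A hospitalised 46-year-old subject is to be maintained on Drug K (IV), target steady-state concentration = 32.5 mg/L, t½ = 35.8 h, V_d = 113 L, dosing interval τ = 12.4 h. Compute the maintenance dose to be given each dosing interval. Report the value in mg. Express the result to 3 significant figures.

882 mg

k = ln2 / t½ = 0.693147 / 35.8 = 0.01936 h⁻¹
CL = k × Vd = 0.01936 × 113 = 2.188 L/h
At steady state, Dose/τ = Css × CL.
Dose = Css × CL × τ = 32.5 × 2.188 × 12.4 = 881.8 mg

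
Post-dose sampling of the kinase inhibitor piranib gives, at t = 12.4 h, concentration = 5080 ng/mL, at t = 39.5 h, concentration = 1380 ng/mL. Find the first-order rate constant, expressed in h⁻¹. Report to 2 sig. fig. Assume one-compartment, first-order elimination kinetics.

k = ln(C₁/C₂) / (t₂ − t₁) = ln(5080/1380) / (39.5 − 12.4)
  = 1.303 / 27.10 = 0.04808 h⁻¹

0.048 h⁻¹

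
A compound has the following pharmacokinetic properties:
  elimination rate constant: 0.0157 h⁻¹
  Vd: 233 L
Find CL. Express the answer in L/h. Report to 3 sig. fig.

3.66 L/h

CL = k × Vd = 0.0157 × 233 = 3.658 L/h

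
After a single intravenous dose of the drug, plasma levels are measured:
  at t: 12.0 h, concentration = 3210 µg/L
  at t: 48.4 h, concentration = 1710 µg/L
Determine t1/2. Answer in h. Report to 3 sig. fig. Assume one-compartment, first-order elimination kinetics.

40.1 h

k = ln(C₁/C₂) / (t₂ − t₁) = ln(3210/1710) / (48.4 − 12.0)
  = 0.6298 / 36.40 = 0.01730 h⁻¹
t½ = ln2 / k = 0.693147 / 0.01730 = 40.07 h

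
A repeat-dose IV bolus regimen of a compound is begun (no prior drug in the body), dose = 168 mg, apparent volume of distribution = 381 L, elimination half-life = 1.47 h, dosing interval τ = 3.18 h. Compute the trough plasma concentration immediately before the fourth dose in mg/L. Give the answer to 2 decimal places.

C₀ per dose = Dose / Vd = 168 / 381 = 0.4409 mg/L
k = ln2 / t½ = 0.693147 / 1.47 = 0.4715 h⁻¹
Fraction remaining after one interval: r = e^(−kτ) = e^(−0.4715 × 3.18) = 0.2233
Before dose 4, 3 doses have been given (aged 1τ, 2τ, 3τ).
C_trough = C₀ × (r + r² + … + r^3) = C₀ × r(1−r^3)/(1−r)
        = 0.4409 × 0.2233 × (1 − 0.01113) / (1 − 0.2233) = 0.1253 mg/L

0.13 mg/L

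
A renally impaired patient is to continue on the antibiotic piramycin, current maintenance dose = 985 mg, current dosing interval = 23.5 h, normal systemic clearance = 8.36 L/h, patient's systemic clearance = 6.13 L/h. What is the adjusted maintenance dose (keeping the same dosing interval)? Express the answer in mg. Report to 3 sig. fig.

722 mg

To keep the same average steady-state level, dosing rate must scale with clearance.
CL ratio = 6.13 / 8.36 = 0.7333
New dose (same interval) = 985 × 0.7333 = 722.3 mg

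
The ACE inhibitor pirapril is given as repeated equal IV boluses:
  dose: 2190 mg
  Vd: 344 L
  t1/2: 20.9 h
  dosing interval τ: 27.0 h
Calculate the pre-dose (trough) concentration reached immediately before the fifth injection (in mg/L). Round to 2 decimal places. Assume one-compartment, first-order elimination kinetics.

4.27 mg/L

C₀ per dose = Dose / Vd = 2190 / 344 = 6.366 mg/L
k = ln2 / t½ = 0.693147 / 20.9 = 0.03316 h⁻¹
Fraction remaining after one interval: r = e^(−kτ) = e^(−0.03316 × 27.0) = 0.4085
Before dose 5, 4 doses have been given (aged 1τ, 2τ, 3τ, 4τ).
C_trough = C₀ × (r + r² + … + r^4) = C₀ × r(1−r^4)/(1−r)
        = 6.366 × 0.4085 × (1 − 0.02785) / (1 − 0.4085) = 4.274 mg/L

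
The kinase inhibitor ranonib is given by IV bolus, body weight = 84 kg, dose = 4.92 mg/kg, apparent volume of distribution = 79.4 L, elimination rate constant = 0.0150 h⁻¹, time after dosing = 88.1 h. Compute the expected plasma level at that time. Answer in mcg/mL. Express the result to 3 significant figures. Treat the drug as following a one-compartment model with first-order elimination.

Total dose = 4.92 × 84 = 413.3 mg
C₀ = Dose / Vd = 413.3 / 79.4 = 5.205 mg/L
C = C₀ · e^(−k·t) = 5.205 × e^(−0.01500 × 88.1)
  = 5.205 × 0.2667 = 1.388 mg/L
(1.388 mg/L = 1.388 mcg/mL)

1.39 mcg/mL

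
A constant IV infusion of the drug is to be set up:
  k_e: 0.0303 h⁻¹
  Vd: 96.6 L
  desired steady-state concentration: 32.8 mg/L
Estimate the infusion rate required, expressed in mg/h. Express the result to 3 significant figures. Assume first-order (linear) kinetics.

96.0 mg/h

CL = k × Vd = 0.03030 × 96.6 = 2.927 L/h
At steady state, infusion rate R₀ = Css × CL = 32.8 × 2.927 = 96.01 mg/h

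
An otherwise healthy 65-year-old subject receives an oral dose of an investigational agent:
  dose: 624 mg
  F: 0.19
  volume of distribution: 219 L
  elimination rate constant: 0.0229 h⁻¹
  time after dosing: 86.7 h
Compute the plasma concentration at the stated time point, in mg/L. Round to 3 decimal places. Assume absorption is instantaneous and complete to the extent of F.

0.074 mg/L

Amount reaching circulation = F × Dose = 0.19 × 624.0 = 118.6 mg
C₀ = F·Dose / Vd = 118.6 / 219 = 0.5416 mg/L
C = C₀ · e^(−k·t) = 0.5416 × e^(−0.02290 × 86.7)
  = 0.5416 × 0.1373 = 0.07436 mg/L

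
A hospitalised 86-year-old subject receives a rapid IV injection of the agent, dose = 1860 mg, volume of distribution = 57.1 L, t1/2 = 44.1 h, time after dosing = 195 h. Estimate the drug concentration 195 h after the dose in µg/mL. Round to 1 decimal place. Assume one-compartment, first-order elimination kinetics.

1.5 µg/mL

C₀ = Dose / Vd = 1860 / 57.1 = 32.57 mg/L
k = ln2 / t½ = 0.693147 / 44.1 = 0.01572 h⁻¹
C = C₀ · e^(−k·t) = 32.57 × e^(−0.01572 × 195)
  = 32.57 × 0.04664 = 1.519 mg/L
(1.519 mg/L = 1.519 µg/mL)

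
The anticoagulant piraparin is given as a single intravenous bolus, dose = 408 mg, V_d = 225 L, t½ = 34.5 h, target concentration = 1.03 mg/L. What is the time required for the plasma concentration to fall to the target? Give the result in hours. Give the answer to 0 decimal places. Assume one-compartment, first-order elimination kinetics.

28 h

C₀ = Dose / Vd = 408.0 / 225 = 1.813 mg/L
k = ln2 / t½ = 0.693147 / 34.5 = 0.02009 h⁻¹
t = ln(C₀ / C) / k = ln(1.813 / 1.03) / 0.02009
  = ln(1.760) / 0.02009 = 0.5653 / 0.02009 = 28.14 h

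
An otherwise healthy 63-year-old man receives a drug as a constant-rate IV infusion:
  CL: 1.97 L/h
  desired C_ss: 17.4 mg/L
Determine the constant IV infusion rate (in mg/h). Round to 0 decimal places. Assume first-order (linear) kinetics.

At steady state, infusion rate R₀ = Css × CL = 17.4 × 1.970 = 34.28 mg/h

34 mg/h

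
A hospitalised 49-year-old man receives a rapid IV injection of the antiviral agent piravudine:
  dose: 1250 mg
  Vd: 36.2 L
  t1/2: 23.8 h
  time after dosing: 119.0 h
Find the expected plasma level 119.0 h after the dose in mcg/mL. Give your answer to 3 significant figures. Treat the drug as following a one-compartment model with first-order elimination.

1.08 mcg/mL

C₀ = Dose / Vd = 1250 / 36.2 = 34.53 mg/L
k = ln2 / t½ = 0.693147 / 23.8 = 0.02912 h⁻¹
t / t½ = 119.0 / 23.8 = 5 half-lives
C = C₀ × (1/2)^5 = 34.53 × 0.03125 = 1.079 mg/L
(1.079 mg/L = 1.079 mcg/mL)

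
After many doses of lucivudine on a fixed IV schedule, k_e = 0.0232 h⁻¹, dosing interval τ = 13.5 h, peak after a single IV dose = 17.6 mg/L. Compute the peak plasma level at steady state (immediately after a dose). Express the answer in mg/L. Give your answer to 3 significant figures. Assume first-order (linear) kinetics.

65.5 mg/L

e^(−kτ) = e^(−0.02320 × 13.5) = 0.7311
Accumulation ratio R = 1 / (1 − e^(−kτ)) = 1 / (1 − 0.7311) = 3.719
Steady-state peak = C₀ × R = 17.6 × 3.719 = 65.45 mg/L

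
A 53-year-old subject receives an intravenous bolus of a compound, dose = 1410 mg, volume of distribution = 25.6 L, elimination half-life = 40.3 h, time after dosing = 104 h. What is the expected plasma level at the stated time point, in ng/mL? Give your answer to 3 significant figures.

C₀ = Dose / Vd = 1410 / 25.6 = 55.08 mg/L
k = ln2 / t½ = 0.693147 / 40.3 = 0.01720 h⁻¹
C = C₀ · e^(−k·t) = 55.08 × e^(−0.01720 × 104)
  = 55.08 × 0.1672 = 9.209 mg/L
Convert: 9.209 mg/L × 1000 = 9209 ng/mL

9210 ng/mL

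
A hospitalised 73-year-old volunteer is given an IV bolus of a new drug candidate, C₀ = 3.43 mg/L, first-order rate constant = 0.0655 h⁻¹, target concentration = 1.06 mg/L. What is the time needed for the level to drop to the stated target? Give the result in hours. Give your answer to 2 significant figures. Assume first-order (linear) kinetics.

18 h

t = ln(C₀ / C) / k = ln(3.430 / 1.06) / 0.06550
  = ln(3.236) / 0.06550 = 1.174 / 0.06550 = 17.92 h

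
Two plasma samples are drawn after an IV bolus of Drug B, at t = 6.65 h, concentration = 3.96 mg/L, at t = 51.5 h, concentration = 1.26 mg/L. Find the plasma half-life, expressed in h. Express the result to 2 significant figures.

k = ln(C₁/C₂) / (t₂ − t₁) = ln(3.96/1.26) / (51.5 − 6.65)
  = 1.145 / 44.85 = 0.02553 h⁻¹
t½ = ln2 / k = 0.693147 / 0.02553 = 27.15 h

27 h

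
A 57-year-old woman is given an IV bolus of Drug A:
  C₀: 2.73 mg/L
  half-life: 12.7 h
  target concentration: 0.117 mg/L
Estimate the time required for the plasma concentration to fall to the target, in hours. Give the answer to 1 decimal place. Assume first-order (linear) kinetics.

57.7 h

k = ln2 / t½ = 0.693147 / 12.7 = 0.05458 h⁻¹
t = ln(C₀ / C) / k = ln(2.730 / 0.117) / 0.05458
  = ln(23.33) / 0.05458 = 3.150 / 0.05458 = 57.71 h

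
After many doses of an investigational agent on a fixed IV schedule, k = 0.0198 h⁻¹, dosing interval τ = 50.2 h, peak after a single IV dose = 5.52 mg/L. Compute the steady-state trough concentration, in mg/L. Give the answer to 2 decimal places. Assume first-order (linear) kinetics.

e^(−kτ) = e^(−0.01980 × 50.2) = 0.3701
Accumulation ratio R = 1 / (1 − e^(−kτ)) = 1 / (1 − 0.3701) = 1.588
Steady-state trough = C₀ × R × e^(−kτ) = 5.52 × 1.588 × 0.3701 = 3.244 mg/L

3.24 mg/L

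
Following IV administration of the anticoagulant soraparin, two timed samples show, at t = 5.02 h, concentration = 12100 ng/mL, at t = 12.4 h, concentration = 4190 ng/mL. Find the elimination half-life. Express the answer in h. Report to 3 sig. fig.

4.82 h

k = ln(C₁/C₂) / (t₂ − t₁) = ln(12100/4190) / (12.4 − 5.02)
  = 1.061 / 7.380 = 0.1438 h⁻¹
t½ = ln2 / k = 0.693147 / 0.1438 = 4.820 h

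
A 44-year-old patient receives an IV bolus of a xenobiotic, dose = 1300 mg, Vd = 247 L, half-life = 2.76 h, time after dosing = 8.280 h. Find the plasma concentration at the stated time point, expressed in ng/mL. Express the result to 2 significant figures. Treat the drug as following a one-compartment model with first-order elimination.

660 ng/mL

C₀ = Dose / Vd = 1300 / 247 = 5.263 mg/L
k = ln2 / t½ = 0.693147 / 2.76 = 0.2511 h⁻¹
t / t½ = 8.280 / 2.76 = 3 half-lives
C = C₀ × (1/2)^3 = 5.263 × 0.1250 = 0.6579 mg/L
Convert: 0.6579 mg/L × 1000 = 657.9 ng/mL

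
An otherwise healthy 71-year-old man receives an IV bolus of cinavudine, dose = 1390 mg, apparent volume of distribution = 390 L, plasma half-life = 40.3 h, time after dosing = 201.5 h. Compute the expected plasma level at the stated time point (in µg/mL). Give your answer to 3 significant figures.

C₀ = Dose / Vd = 1390 / 390 = 3.564 mg/L
k = ln2 / t½ = 0.693147 / 40.3 = 0.01720 h⁻¹
t / t½ = 201.5 / 40.3 = 5 half-lives
C = C₀ × (1/2)^5 = 3.564 × 0.03125 = 0.1114 mg/L
(0.1114 mg/L = 0.1114 µg/mL)

0.111 µg/mL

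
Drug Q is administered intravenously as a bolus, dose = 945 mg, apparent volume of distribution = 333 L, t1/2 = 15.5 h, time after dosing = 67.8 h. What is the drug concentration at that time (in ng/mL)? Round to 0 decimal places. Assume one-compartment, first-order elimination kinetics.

137 ng/mL

C₀ = Dose / Vd = 945.0 / 333 = 2.838 mg/L
k = ln2 / t½ = 0.693147 / 15.5 = 0.04472 h⁻¹
C = C₀ · e^(−k·t) = 2.838 × e^(−0.04472 × 67.8)
  = 2.838 × 0.04822 = 0.1368 mg/L
Convert: 0.1368 mg/L × 1000 = 136.8 ng/mL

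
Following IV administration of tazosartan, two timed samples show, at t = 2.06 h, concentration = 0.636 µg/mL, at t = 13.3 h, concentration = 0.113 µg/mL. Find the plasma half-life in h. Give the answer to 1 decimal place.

4.5 h

k = ln(C₁/C₂) / (t₂ − t₁) = ln(0.636/0.113) / (13.3 − 2.06)
  = 1.728 / 11.24 = 0.1537 h⁻¹
t½ = ln2 / k = 0.693147 / 0.1537 = 4.510 h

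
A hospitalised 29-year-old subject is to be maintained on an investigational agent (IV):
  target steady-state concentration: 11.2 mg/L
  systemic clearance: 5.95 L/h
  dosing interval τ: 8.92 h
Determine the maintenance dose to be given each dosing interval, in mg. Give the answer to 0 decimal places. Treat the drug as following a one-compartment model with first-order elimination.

At steady state, Dose/τ = Css × CL.
Dose = Css × CL × τ = 11.2 × 5.950 × 8.92 = 594.4 mg

594 mg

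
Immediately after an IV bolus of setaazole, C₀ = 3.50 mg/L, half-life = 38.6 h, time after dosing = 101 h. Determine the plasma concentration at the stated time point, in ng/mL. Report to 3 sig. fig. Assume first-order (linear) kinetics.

k = ln2 / t½ = 0.693147 / 38.6 = 0.01796 h⁻¹
C = C₀ · e^(−k·t) = 3.500 × e^(−0.01796 × 101)
  = 3.500 × 0.1630 = 0.5705 mg/L
Convert: 0.5705 mg/L × 1000 = 570.5 ng/mL

571 ng/mL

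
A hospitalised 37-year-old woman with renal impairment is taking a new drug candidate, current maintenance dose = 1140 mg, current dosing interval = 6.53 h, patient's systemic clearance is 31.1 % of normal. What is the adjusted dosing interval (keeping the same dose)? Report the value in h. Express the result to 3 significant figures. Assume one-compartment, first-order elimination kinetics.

To keep the same average steady-state level, dosing rate must scale with clearance.
CL ratio = 31.1 / 100 = 0.3110
New interval (same dose) = 6.53 / 0.3110 = 21.00 h

21.0 h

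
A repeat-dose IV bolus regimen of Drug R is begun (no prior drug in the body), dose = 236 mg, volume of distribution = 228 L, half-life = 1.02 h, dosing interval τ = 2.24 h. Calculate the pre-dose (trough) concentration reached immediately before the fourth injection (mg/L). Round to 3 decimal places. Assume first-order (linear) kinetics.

0.286 mg/L

C₀ per dose = Dose / Vd = 236 / 228 = 1.035 mg/L
k = ln2 / t½ = 0.693147 / 1.02 = 0.6796 h⁻¹
Fraction remaining after one interval: r = e^(−kτ) = e^(−0.6796 × 2.24) = 0.2182
Before dose 4, 3 doses have been given (aged 1τ, 2τ, 3τ).
C_trough = C₀ × (r + r² + … + r^3) = C₀ × r(1−r^3)/(1−r)
        = 1.035 × 0.2182 × (1 − 0.01039) / (1 − 0.2182) = 0.2859 mg/L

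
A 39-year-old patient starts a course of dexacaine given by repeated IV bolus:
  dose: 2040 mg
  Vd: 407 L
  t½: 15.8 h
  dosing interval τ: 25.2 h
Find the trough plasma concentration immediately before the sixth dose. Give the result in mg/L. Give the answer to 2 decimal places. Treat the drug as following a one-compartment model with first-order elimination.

C₀ per dose = Dose / Vd = 2040 / 407 = 5.012 mg/L
k = ln2 / t½ = 0.693147 / 15.8 = 0.04387 h⁻¹
Fraction remaining after one interval: r = e^(−kτ) = e^(−0.04387 × 25.2) = 0.3310
Before dose 6, 5 doses have been given (aged 1τ, 2τ, 3τ, 4τ, 5τ).
C_trough = C₀ × (r + r² + … + r^5) = C₀ × r(1−r^5)/(1−r)
        = 5.012 × 0.3310 × (1 − 0.003973) / (1 − 0.3310) = 2.470 mg/L

2.47 mg/L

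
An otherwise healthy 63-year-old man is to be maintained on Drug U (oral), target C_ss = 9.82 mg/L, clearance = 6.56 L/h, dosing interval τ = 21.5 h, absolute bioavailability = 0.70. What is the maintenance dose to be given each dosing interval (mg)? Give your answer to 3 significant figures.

At steady state, F × (Dose/τ) = Css × CL.
Dose = Css × CL × τ / F = 9.82 × 6.560 × 21.5 / 0.70 = 1979 mg

1980 mg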